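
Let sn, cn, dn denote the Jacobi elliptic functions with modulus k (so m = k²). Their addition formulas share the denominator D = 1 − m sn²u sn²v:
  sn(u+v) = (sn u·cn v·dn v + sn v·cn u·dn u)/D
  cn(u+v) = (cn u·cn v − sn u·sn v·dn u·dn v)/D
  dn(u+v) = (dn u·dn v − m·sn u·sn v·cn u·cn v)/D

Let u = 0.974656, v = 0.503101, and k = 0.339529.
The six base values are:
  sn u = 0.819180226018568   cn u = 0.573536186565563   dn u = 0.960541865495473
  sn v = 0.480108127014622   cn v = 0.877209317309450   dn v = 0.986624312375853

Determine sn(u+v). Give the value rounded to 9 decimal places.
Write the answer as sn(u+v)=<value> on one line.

m = k² = 0.115279941841
D = 1 − m·sn²u·sn²v = 0.982168380653183
sn(u+v) = (sn u·cn v·dn v + sn v·cn u·dn u)/D = 0.9734750743353974/0.982168380653183 = 0.9911488635869094

sn(u+v)=0.991148864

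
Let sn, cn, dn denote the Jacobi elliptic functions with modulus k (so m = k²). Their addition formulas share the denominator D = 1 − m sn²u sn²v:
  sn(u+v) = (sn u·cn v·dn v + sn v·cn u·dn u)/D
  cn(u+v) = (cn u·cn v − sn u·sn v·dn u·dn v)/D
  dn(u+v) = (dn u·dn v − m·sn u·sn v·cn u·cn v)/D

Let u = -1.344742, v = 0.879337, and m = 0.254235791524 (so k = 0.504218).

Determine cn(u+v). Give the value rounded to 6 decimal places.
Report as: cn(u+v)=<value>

cn(u+v)=0.895464

sn u = -0.9559457372161436, cn u = 0.293543433750925, dn u = 0.8761684392655709
sn v = 0.7544190861014268, cn v = 0.6563930549037581, dn v = 0.9248254795852799
m = k² = 0.254235791524
D = 1 − m·sn²u·sn²v = 0.8677704539681677
cn(u+v) = (cn u·cn v − sn u·sn v·dn u·dn v)/D = 0.7770571202793642/0.8677704539681677 = 0.8954639060664179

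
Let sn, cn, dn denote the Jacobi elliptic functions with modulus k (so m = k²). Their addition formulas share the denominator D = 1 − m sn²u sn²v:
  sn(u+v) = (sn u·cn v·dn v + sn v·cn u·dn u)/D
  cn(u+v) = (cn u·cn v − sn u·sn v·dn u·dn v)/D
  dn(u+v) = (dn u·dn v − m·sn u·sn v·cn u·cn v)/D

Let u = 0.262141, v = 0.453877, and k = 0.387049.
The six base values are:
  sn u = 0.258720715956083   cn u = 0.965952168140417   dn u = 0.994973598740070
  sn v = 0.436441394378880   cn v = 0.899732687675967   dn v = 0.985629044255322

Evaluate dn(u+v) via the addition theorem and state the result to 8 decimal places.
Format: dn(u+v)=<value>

dn(u+v)=0.96782209

m = k² = 0.149806928401
D = 1 − m·sn²u·sn²v = 0.9980899436605967
dn(u+v) = (dn u·dn v − m·sn u·sn v·cn u·cn v)/D = 0.9659734953024812/0.9980899436605967 = 0.9678220900209403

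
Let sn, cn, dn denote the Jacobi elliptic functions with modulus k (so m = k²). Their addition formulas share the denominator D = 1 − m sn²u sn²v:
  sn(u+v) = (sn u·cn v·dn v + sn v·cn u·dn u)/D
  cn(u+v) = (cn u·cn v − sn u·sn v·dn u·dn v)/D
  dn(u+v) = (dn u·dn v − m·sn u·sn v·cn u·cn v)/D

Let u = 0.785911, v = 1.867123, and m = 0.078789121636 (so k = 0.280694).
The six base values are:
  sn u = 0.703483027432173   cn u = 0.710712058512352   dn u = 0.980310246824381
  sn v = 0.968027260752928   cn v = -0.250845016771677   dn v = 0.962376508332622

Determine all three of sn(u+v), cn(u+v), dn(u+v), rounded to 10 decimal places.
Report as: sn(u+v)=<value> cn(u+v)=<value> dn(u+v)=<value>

sn(u+v)=0.5237534210 cn(u+v)=-0.8518699161 dn(u+v)=0.9891343456

m = k² = 0.078789121636
D = 1 − m·sn²u·sn²v = 0.9634616709902297
sn(u+v) = (sn u·cn v·dn v + sn v·cn u·dn u)/D = 0.5046163461465532/0.9634616709902297 = 0.5237534209616424
cn(u+v) = (cn u·cn v − sn u·sn v·dn u·dn v)/D = -0.8207440128742869/0.9634616709902297 = -0.8518699161438773
dn(u+v) = (dn u·dn v − m·sn u·sn v·cn u·cn v)/D = 0.9529930294355246/0.9634616709902297 = 0.9891343455895389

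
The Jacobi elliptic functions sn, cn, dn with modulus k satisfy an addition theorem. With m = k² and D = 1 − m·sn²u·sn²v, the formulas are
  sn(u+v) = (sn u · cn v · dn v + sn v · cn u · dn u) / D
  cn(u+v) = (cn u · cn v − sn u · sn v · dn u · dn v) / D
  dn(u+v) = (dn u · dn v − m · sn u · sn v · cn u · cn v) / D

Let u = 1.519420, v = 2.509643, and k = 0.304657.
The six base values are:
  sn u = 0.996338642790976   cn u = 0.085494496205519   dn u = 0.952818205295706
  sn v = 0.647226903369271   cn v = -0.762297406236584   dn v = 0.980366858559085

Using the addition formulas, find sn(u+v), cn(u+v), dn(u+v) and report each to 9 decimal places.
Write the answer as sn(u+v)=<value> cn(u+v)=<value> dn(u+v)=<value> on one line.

m = k² = 0.092815887649
D = 1 − m·sn²u·sn²v = 0.9614033693032411
sn(u+v) = (sn u·cn v·dn v + sn v·cn u·dn u)/D = -0.6918713026231918/0.9614033693032411 = -0.7196472622356342
cn(u+v) = (cn u·cn v − sn u·sn v·dn u·dn v)/D = -0.6675406647644111/0.9614033693032411 = -0.6943398432732752
dn(u+v) = (dn u·dn v − m·sn u·sn v·cn u·cn v)/D = 0.9380121437648637/0.9614033693032411 = 0.9756697071330947

sn(u+v)=-0.719647262 cn(u+v)=-0.694339843 dn(u+v)=0.975669707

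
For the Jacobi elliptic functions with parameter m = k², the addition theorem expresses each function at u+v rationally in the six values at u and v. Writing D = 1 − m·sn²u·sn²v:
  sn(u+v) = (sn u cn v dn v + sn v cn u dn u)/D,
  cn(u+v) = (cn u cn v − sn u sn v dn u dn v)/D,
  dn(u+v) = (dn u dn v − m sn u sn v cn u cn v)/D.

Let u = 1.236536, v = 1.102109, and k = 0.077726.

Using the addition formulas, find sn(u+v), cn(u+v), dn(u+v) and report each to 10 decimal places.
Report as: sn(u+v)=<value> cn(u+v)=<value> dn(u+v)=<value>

sn(u+v)=0.7223836478 cn(u+v)=-0.6914924912 dn(u+v)=0.9984224572

sn u = 0.9441931581916364, cn u = 0.3293922889566535, dn u = 0.9973034387768515
sn v = 0.8916845778531452, cn v = 0.4526572805322568, dn v = 0.9975953735287092
m = k² = 0.006041331076
D = 1 − m·sn²u·sn²v = 0.9957177023999833
sn(u+v) = (sn u·cn v·dn v + sn v·cn u·dn u)/D = 0.7192901860500528/0.9957177023999833 = 0.7223836478113668
cn(u+v) = (cn u·cn v − sn u·sn v·dn u·dn v)/D = -0.6885313145564129/0.9957177023999833 = -0.6914924911918735
dn(u+v) = (dn u·dn v − m·sn u·sn v·cn u·cn v)/D = 0.9941469151173838/0.9957177023999833 = 0.9984224572096957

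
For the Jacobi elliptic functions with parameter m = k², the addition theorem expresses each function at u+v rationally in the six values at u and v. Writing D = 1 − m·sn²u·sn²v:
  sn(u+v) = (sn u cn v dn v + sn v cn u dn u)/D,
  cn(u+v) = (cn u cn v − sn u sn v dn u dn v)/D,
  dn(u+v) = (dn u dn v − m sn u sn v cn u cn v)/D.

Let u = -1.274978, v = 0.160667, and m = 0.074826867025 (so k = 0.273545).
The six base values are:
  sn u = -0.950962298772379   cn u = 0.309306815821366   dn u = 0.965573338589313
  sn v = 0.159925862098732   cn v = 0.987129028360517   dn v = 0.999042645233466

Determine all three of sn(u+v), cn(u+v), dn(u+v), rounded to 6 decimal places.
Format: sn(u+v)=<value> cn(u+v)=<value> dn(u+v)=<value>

m = k² = 0.074826867025
D = 1 − m·sn²u·sn²v = 0.9982693009235995
sn(u+v) = (sn u·cn v·dn v + sn v·cn u·dn u)/D = -0.8900605950843117/0.9982693009235995 = -0.8916036927719073
cn(u+v) = (cn u·cn v − sn u·sn v·dn u·dn v)/D = 0.4520328906668772/0.9982693009235995 = 0.452816579903495
dn(u+v) = (dn u·dn v − m·sn u·sn v·cn u·cn v)/D = 0.9681235276303744/0.9982693009235995 = 0.969801962992016

sn(u+v)=-0.891604 cn(u+v)=0.452817 dn(u+v)=0.969802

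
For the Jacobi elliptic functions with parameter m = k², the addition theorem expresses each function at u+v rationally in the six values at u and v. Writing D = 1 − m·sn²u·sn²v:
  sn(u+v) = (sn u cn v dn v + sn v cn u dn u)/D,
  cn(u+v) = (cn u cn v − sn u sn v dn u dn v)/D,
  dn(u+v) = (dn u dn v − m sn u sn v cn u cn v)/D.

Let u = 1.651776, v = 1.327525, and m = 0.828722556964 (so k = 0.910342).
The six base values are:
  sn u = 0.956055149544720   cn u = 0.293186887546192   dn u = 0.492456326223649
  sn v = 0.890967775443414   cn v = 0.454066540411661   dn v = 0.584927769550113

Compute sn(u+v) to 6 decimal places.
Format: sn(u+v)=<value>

m = k² = 0.828722556964
D = 1 − m·sn²u·sn²v = 0.3986891453705505
sn(u+v) = (sn u·cn v·dn v + sn v·cn u·dn u)/D = 0.382564022061489/0.3986891453705505 = 0.9595546467810794

sn(u+v)=0.959555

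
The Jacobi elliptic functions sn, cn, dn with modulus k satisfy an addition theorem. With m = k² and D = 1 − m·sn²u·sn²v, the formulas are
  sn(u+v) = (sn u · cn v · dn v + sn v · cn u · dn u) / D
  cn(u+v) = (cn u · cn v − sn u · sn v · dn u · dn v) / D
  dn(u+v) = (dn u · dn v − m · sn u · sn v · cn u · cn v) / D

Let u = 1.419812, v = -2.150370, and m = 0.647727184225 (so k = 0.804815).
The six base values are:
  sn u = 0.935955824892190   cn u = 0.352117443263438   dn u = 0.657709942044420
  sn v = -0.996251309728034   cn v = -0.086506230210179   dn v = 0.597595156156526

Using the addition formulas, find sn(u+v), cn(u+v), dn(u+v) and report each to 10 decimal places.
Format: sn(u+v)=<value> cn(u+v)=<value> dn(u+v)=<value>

sn(u+v)=-0.6389414829 cn(u+v)=0.7692553421 dn(u+v)=0.8576525091

m = k² = 0.647727184225
D = 1 − m·sn²u·sn²v = 0.4368285400418292
sn(u+v) = (sn u·cn v·dn v + sn v·cn u·dn u)/D = -0.2791078751580299/0.4368285400418292 = -0.6389414829244066
cn(u+v) = (cn u·cn v − sn u·sn v·dn u·dn v)/D = 0.3360326880228255/0.4368285400418292 = 0.7692553421318309
dn(u+v) = (dn u·dn v − m·sn u·sn v·cn u·cn v)/D = 0.3746470934105965/0.4368285400418292 = 0.8576525090936632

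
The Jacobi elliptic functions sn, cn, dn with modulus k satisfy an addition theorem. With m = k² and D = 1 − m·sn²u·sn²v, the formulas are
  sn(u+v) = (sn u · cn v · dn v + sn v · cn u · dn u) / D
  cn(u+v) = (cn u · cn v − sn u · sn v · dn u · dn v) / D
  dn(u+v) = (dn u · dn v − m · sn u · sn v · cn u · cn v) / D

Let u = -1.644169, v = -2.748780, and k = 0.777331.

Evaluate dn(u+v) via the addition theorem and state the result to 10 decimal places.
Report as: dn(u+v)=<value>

sn u = -0.9806770910800947, cn u = 0.1956334404714176, dn u = 0.6472112412035581
sn v = -0.8625197248988783, cn v = -0.5060234423031835, dn v = 0.7419426771424641
m = k² = 0.604243483561
D = 1 − m·sn²u·sn²v = 0.5676832054720315
dn(u+v) = (dn u·dn v − m·sn u·sn v·cn u·cn v)/D = 0.5307901753398107/0.5676832054720315 = 0.9350112355331279

dn(u+v)=0.9350112355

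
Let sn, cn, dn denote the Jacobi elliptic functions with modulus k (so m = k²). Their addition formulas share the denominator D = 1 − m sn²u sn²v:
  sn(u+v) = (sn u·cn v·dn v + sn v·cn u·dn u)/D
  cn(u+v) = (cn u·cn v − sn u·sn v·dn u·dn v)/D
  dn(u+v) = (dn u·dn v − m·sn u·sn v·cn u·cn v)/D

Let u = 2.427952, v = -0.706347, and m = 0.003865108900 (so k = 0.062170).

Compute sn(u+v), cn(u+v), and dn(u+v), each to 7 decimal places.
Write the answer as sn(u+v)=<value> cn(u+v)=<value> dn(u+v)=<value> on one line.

sn(u+v)=0.9889199 cn(u+v)=-0.1484502 dn(u+v)=0.9981082

sn u = 0.656725942471011, cn u = -0.7541293234489442, dn u = 0.9991661629522132
sn v = -0.6489028611306177, cn v = 0.7608712616576462, dn v = 0.9991859184190081
m = k² = 0.0038651089
D = 1 − m·sn²u·sn²v = 0.9992980770250617
sn(u+v) = (sn u·cn v·dn v + sn v·cn u·dn u)/D = 0.9882257448776176/0.9992980770250617 = 0.9889198904691114
cn(u+v) = (cn u·cn v − sn u·sn v·dn u·dn v)/D = -0.1483459601979908/0.9992980770250617 = -0.1484501607764731
dn(u+v) = (dn u·dn v − m·sn u·sn v·cn u·cn v)/D = 0.9974076496450933/0.9992980770250617 = 0.9981082447535612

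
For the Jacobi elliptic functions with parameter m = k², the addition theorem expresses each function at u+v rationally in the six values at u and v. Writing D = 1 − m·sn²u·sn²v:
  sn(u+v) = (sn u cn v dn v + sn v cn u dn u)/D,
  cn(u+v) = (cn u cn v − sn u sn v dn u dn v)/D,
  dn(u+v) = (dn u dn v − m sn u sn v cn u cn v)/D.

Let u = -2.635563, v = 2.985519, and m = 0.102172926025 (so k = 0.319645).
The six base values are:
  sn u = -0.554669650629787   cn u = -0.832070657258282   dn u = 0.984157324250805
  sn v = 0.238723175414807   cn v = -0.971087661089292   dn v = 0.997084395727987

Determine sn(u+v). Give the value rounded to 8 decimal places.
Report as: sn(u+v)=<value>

sn(u+v)=0.34218776

m = k² = 0.102172926025
D = 1 − m·sn²u·sn²v = 0.9982085949116935
sn(u+v) = (sn u·cn v·dn v + sn v·cn u·dn u)/D = 0.3415747667476402/0.9982085949116935 = 0.3421877636485965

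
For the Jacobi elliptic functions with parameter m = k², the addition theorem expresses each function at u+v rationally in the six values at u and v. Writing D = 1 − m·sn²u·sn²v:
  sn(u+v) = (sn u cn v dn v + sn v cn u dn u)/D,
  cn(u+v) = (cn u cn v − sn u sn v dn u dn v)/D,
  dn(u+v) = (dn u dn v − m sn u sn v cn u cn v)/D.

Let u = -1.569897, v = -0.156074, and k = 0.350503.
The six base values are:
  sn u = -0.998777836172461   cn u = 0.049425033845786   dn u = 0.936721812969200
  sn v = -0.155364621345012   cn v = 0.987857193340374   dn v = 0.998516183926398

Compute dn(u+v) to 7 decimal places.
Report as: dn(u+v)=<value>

dn(u+v)=0.9371734

m = k² = 0.122852353009
D = 1 − m·sn²u·sn²v = 0.9970418136171448
dn(u+v) = (dn u·dn v − m·sn u·sn v·cn u·cn v)/D = 0.934401113075459/0.9970418136171448 = 0.9371734468041686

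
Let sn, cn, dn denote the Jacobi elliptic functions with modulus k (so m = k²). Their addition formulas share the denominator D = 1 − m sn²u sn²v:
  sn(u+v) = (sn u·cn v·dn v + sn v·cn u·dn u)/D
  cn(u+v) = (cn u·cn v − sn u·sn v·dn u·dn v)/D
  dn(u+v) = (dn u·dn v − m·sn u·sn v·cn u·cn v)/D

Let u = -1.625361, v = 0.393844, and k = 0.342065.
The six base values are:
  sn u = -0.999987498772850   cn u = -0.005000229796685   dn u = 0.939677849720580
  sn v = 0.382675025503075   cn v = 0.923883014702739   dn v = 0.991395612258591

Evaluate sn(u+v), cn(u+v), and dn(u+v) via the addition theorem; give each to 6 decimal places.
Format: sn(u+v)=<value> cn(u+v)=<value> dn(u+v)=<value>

sn(u+v)=-0.933719 cn(u+v)=0.358007 dn(u+v)=0.947623

m = k² = 0.117008464225
D = 1 − m·sn²u·sn²v = 0.9828656884134623
sn(u+v) = (sn u·cn v·dn v + sn v·cn u·dn u)/D = -0.9177201555813673/0.9828656884134623 = -0.9337187841634267
cn(u+v) = (cn u·cn v − sn u·sn v·dn u·dn v)/D = 0.3518730985741593/0.9828656884134623 = 0.3580073073281776
dn(u+v) = (dn u·dn v − m·sn u·sn v·cn u·cn v)/D = 0.9313856502973269/0.9828656884134623 = 0.9476225096439838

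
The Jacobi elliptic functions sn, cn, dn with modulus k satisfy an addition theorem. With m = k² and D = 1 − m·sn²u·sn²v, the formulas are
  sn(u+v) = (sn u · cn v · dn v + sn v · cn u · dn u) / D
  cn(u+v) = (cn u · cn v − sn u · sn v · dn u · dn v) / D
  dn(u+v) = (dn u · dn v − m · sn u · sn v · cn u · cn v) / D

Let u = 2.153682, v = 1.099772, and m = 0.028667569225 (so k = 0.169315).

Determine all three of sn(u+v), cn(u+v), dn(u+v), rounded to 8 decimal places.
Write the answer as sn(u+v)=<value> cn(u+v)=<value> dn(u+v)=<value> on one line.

sn(u+v)=-0.08885473 cn(u+v)=-0.99604460 dn(u+v)=0.99988683

sn u = 0.8451144435402312, cn u = -0.5345854256521454, dn u = 0.989709600805227
sn v = 0.8888317343033558, cn v = 0.4582337264925931, dn v = 0.9886111439141575
m = k² = 0.028667569225
D = 1 − m·sn²u·sn²v = 0.9838243767858765
sn(u+v) = (sn u·cn v·dn v + sn v·cn u·dn u)/D = -0.08741744800031221/0.9838243767858765 = -0.08885472861111887
cn(u+v) = (cn u·cn v − sn u·sn v·dn u·dn v)/D = -0.9799329539020672/0.9838243767858765 = -0.9960445959912861
dn(u+v) = (dn u·dn v − m·sn u·sn v·cn u·cn v)/D = 0.9837130334781474/0.9838243767858765 = 0.9998868260328201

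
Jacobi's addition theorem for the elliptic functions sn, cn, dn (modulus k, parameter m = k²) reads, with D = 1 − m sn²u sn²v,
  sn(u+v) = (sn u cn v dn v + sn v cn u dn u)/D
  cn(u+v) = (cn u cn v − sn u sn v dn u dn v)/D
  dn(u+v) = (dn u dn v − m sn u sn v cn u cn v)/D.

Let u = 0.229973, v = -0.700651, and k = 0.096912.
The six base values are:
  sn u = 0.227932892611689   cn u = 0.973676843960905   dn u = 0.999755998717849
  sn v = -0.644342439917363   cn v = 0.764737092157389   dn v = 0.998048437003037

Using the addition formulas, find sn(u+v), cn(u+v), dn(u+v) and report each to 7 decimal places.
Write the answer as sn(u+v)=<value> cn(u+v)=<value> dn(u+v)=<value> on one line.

m = k² = 0.009391935744
D = 1 − m·sn²u·sn²v = 0.9997974171898278
sn(u+v) = (sn u·cn v·dn v + sn v·cn u·dn u)/D = -0.4532596684632292/0.9997974171898278 = -0.4533515096860572
cn(u+v) = (cn u·cn v − sn u·sn v·dn u·dn v)/D = 0.8911512488708379/0.9997974171898278 = 0.8913318173751977
dn(u+v) = (dn u·dn v − m·sn u·sn v·cn u·cn v)/D = 0.9988319956332882/0.9997974171898278 = 0.9990343828260197

sn(u+v)=-0.4533515 cn(u+v)=0.8913318 dn(u+v)=0.9990344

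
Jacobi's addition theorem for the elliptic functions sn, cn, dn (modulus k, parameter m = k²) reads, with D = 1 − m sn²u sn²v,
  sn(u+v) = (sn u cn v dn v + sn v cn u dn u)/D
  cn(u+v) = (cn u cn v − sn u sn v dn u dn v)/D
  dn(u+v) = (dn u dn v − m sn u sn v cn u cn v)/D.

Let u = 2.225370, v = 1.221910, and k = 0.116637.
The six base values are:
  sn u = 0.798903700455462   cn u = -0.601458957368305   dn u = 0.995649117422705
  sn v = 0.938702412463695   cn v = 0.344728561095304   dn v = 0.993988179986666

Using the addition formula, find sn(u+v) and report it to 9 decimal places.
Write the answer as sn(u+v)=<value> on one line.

sn(u+v)=-0.290608710

m = k² = 0.013604189769
D = 1 − m·sn²u·sn²v = 0.9923490138644422
sn(u+v) = (sn u·cn v·dn v + sn v·cn u·dn u)/D = -0.2883852669630449/0.9923490138644422 = -0.2906087101754697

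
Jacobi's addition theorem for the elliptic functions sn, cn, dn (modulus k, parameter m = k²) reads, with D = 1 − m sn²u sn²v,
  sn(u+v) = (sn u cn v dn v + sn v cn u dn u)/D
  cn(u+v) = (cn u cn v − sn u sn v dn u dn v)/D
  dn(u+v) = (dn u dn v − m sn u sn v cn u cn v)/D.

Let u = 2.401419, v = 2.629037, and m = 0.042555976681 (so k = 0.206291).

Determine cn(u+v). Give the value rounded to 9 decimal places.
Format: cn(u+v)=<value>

cn(u+v)=0.258132422

sn u = 0.6972132510537139, cn u = -0.7168637824266971, dn u = 0.9896025822977265
sn v = 0.5190267249214291, cn v = -0.8547580118474088, dn v = 0.9942514264571646
m = k² = 0.042555976681
D = 1 − m·sn²u·sn²v = 0.9944272280859588
cn(u+v) = (cn u·cn v − sn u·sn v·dn u·dn v)/D = 0.2566939090957332/0.9944272280859588 = 0.2581324222083191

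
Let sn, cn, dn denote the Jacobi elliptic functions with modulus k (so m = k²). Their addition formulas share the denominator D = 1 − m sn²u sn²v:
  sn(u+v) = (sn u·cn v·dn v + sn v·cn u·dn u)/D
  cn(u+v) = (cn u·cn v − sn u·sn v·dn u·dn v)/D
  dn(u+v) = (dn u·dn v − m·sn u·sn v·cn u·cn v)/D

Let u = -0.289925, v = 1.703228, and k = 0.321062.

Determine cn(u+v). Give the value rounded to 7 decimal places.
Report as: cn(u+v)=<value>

cn(u+v)=0.1888765

sn u = -0.2854859739826717, cn u = 0.9583828872946164, dn u = 0.9957904815379037
sn v = 0.9964151202662126, cn v = -0.08459851124499235, dn v = 0.9474475880095506
m = k² = 0.103080807844
D = 1 − m·sn²u·sn²v = 0.9916588105743495
cn(u+v) = (cn u·cn v − sn u·sn v·dn u·dn v)/D = 0.1873010615606492/0.9916588105743495 = 0.1888765163616789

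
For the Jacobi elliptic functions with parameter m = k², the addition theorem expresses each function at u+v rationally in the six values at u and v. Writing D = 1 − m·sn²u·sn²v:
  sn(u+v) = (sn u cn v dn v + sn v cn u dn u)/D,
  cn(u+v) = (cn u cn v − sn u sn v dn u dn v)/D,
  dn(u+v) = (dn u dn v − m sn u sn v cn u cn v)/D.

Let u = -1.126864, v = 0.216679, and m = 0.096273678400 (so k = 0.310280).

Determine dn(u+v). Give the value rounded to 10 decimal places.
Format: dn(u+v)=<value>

sn u = -0.895292826155738, cn u = 0.4454781200396621, dn u = 0.9606414033378412
sn v = 0.2148295762186585, cn v = 0.9766515515687832, dn v = 0.9977759275354451
m = k² = 0.0962736784
D = 1 − m·sn²u·sn²v = 0.9964385576543501
dn(u+v) = (dn u·dn v − m·sn u·sn v·cn u·cn v)/D = 0.9665611140859605/0.9964385576543501 = 0.9700157693227748

dn(u+v)=0.9700157693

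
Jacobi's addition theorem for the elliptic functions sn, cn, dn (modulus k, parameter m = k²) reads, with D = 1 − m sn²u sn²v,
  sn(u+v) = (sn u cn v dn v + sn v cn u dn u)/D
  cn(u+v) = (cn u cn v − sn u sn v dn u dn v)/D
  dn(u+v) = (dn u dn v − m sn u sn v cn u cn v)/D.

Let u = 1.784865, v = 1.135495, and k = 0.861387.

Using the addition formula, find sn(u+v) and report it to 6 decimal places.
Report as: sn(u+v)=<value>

sn(u+v)=0.911289

sn u = 0.9830327751796321, cn u = 0.1834299946100172, dn u = 0.5319565466118105
sn v = 0.8396838334814428, cn v = 0.5430755562441645, dn v = 0.6905415373200396
m = k² = 0.741987563769
D = 1 − m·sn²u·sn²v = 0.4944498944122802
sn(u+v) = (sn u·cn v·dn v + sn v·cn u·dn u)/D = 0.4505868949411934/0.4944498944122802 = 0.9112892934819535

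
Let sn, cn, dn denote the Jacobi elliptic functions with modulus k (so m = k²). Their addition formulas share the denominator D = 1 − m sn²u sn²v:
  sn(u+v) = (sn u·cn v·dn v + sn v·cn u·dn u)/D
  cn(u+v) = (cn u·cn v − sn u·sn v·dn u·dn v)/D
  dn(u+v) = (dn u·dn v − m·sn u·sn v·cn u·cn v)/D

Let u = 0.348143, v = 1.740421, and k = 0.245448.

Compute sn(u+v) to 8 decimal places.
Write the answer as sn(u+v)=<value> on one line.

sn u = 0.3407641789765285, cn u = 0.9401488043530409, dn u = 0.9964960458708362
sn v = 0.990115292696978, cn v = -0.1402558632199655, dn v = 0.9700208223538717
m = k² = 0.060244720704
D = 1 − m·sn²u·sn²v = 0.9931419854321151
sn(u+v) = (sn u·cn v·dn v + sn v·cn u·dn u)/D = 0.8812326888552202/0.9931419854321151 = 0.8873179281326997

sn(u+v)=0.88731793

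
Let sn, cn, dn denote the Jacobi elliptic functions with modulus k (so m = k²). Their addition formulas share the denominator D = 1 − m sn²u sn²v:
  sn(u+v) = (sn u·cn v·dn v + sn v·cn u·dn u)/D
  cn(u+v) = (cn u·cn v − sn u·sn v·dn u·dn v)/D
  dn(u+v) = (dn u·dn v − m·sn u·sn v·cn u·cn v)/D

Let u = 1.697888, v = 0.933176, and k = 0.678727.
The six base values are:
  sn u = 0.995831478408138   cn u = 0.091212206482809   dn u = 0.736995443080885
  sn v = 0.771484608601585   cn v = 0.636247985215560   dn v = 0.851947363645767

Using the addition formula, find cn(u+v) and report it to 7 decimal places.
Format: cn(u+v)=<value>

cn(u+v)=-0.5828191

m = k² = 0.460670340529
D = 1 − m·sn²u·sn²v = 0.7280954439498882
cn(u+v) = (cn u·cn v − sn u·sn v·dn u·dn v)/D = -0.4243479603700422/0.7280954439498882 = -0.582819139847891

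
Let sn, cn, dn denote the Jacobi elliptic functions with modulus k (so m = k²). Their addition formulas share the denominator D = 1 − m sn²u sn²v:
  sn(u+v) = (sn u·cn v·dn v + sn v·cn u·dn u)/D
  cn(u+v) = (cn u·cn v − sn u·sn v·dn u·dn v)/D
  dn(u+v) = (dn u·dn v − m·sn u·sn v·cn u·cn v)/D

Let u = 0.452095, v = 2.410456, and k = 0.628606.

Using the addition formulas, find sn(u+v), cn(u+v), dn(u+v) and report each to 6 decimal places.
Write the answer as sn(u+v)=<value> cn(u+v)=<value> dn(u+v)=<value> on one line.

sn u = 0.4316066500194122, cn u = 0.9020619156460496, dn u = 0.9624918682237256
sn v = 0.8739622157496669, cn v = -0.4859938738728429, dn v = 0.8355740129572522
m = k² = 0.395145503236
D = 1 − m·sn²u·sn²v = 0.9437764047787915
sn(u+v) = (sn u·cn v·dn v + sn v·cn u·dn u)/D = 0.583529327806057/0.9437764047787915 = 0.6182919225903178
cn(u+v) = (cn u·cn v − sn u·sn v·dn u·dn v)/D = -0.7417596819775207/0.9437764047787915 = -0.7859485342308162
dn(u+v) = (dn u·dn v − m·sn u·sn v·cn u·cn v)/D = 0.869577080678371/0.9437764047787915 = 0.9213803992929747

sn(u+v)=0.618292 cn(u+v)=-0.785949 dn(u+v)=0.921380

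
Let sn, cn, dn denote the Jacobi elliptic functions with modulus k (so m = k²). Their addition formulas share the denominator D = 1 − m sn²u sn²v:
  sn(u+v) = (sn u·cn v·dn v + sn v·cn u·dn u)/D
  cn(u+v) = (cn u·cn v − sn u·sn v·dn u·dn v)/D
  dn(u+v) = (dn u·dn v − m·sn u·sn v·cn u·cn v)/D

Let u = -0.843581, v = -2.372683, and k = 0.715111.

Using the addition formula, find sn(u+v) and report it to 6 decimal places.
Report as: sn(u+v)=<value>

sn u = -0.7170767042542515, cn u = 0.6969942612503067, dn u = 0.8585144094263484
sn v = -0.9346992339446547, cn v = -0.3554396461613077, dn v = 0.7437897017693954
m = k² = 0.511383742321
D = 1 − m·sn²u·sn²v = 0.7702677754129308
sn(u+v) = (sn u·cn v·dn v + sn v·cn u·dn u)/D = -0.3697297169192524/0.7702677754129308 = -0.4800015380638831

sn(u+v)=-0.480002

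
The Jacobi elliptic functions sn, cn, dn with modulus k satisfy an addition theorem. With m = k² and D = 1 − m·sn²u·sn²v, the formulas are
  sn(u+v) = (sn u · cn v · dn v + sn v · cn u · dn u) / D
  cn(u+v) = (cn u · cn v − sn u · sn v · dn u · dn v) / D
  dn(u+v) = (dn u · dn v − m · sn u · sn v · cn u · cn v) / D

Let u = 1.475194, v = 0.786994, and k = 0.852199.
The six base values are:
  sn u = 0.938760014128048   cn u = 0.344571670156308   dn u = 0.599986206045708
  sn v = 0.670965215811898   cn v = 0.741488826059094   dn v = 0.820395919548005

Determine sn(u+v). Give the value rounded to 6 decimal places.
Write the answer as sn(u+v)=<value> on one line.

m = k² = 0.726243135601
D = 1 − m·sn²u·sn²v = 0.7118681828029142
sn(u+v) = (sn u·cn v·dn v + sn v·cn u·dn u)/D = 0.7097754154970653/0.7118681828029142 = 0.9970601758072558

sn(u+v)=0.997060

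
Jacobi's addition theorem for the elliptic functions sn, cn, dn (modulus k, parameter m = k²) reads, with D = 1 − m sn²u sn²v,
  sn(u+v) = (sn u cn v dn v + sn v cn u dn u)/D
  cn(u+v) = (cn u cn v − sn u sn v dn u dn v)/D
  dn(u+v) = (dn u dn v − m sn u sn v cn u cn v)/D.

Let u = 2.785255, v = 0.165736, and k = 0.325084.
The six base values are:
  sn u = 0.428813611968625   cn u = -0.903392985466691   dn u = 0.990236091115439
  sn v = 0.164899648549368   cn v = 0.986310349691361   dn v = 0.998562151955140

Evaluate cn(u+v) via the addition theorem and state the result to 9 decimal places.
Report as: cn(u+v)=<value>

m = k² = 0.105679607056
D = 1 − m·sn²u·sn²v = 0.9994715939571463
cn(u+v) = (cn u·cn v − sn u·sn v·dn u·dn v)/D = -0.9609459681967731/0.9994715939571463 = -0.9614540063036298

cn(u+v)=-0.961454006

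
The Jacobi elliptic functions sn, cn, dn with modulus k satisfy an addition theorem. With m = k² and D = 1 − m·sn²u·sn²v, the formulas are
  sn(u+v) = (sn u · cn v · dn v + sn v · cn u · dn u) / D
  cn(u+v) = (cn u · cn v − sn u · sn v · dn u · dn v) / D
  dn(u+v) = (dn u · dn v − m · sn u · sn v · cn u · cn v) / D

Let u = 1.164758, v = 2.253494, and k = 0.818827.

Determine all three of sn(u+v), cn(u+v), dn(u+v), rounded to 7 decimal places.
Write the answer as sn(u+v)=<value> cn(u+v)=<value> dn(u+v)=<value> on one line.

sn(u+v)=0.5825457 cn(u+v)=-0.8127979 dn(u+v)=0.8789010

sn u = 0.857775175628798, cn u = 0.5140250461553257, dn u = 0.7118125612587758
sn v = 0.991987751896505, cn v = -0.1263340812580595, dn v = 0.5832866950835313
m = k² = 0.670477655929
D = 1 − m·sn²u·sn²v = 0.5145507035327599
sn(u+v) = (sn u·cn v·dn v + sn v·cn u·dn u)/D = 0.2997493020727426/0.5145507035327599 = 0.5825457044655629
cn(u+v) = (cn u·cn v − sn u·sn v·dn u·dn v)/D = -0.418225755319973/0.5145507035327599 = -0.8127979467301336
dn(u+v) = (dn u·dn v − m·sn u·sn v·cn u·cn v)/D = 0.4522391488454577/0.5145507035327599 = 0.8789010407342004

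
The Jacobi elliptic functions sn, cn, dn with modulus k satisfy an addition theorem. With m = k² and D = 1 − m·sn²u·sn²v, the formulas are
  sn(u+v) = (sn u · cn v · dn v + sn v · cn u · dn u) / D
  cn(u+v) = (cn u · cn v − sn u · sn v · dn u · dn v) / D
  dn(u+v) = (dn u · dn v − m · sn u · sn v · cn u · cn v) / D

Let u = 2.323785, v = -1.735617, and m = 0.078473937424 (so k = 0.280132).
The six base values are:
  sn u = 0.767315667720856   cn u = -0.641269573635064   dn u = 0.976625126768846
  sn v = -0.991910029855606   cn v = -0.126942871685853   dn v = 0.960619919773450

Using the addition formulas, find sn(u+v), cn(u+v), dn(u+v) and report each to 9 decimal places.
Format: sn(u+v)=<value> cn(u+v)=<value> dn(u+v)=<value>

sn(u+v)=0.552772342 cn(u+v)=0.833332309 dn(u+v)=0.987938115

m = k² = 0.078473937424
D = 1 − m·sn²u·sn²v = 0.9545411819708215
sn(u+v) = (sn u·cn v·dn v + sn v·cn u·dn u)/D = 0.5276439646958426/0.9545411819708215 = 0.5527723420024969
cn(u+v) = (cn u·cn v − sn u·sn v·dn u·dn v)/D = 0.7954500076046925/0.9545411819708215 = 0.8333323094162824
dn(u+v) = (dn u·dn v − m·sn u·sn v·cn u·cn v)/D = 0.9430276157482007/0.9545411819708215 = 0.987938114729792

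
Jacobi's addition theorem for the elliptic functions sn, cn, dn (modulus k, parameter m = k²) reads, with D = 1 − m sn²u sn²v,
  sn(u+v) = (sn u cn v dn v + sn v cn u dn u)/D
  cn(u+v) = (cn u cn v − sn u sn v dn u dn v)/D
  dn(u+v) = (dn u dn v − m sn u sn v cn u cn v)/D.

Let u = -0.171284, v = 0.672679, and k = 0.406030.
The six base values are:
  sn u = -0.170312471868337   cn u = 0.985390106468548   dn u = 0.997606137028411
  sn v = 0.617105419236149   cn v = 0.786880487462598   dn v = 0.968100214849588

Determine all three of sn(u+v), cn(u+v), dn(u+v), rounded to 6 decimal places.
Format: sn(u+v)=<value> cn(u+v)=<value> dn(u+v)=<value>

sn(u+v)=0.477763 cn(u+v)=0.878489 dn(u+v)=0.981004

m = k² = 0.1648603609
D = 1 − m·sn²u·sn²v = 0.9981789248369717
sn(u+v) = (sn u·cn v·dn v + sn v·cn u·dn u)/D = 0.4768933983613091/0.9981789248369717 = 0.4777634414984248
cn(u+v) = (cn u·cn v − sn u·sn v·dn u·dn v)/D = 0.8768887344401766/0.9981789248369717 = 0.8784885280796678
dn(u+v) = (dn u·dn v − m·sn u·sn v·cn u·cn v)/D = 0.9792177577142648/0.9981789248369717 = 0.9810042401708655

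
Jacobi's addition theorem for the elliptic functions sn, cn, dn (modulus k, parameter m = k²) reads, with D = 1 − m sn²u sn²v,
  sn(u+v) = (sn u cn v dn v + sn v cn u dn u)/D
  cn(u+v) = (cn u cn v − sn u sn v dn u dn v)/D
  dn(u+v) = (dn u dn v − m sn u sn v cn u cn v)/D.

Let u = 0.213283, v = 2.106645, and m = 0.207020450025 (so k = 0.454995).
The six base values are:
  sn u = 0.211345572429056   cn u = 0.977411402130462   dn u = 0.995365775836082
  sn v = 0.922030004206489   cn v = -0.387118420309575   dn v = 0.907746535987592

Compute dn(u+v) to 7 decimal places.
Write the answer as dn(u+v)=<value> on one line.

m = k² = 0.207020450025
D = 1 − m·sn²u·sn²v = 0.9921387851816691
dn(u+v) = (dn u·dn v − m·sn u·sn v·cn u·cn v)/D = 0.918803987481145/0.9921387851816691 = 0.9260841337967693

dn(u+v)=0.9260841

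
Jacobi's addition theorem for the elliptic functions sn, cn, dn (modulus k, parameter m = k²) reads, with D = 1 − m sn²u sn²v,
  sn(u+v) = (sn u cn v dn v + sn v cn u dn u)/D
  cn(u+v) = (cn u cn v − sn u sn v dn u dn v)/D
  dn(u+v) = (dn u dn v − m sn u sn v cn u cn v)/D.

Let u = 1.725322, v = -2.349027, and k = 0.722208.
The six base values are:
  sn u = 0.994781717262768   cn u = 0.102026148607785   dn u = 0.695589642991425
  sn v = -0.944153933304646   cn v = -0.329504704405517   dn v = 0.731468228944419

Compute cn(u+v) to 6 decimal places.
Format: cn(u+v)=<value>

m = k² = 0.521584395264
D = 1 − m·sn²u·sn²v = 0.5398856342951672
cn(u+v) = (cn u·cn v − sn u·sn v·dn u·dn v)/D = 0.4442622572983762/0.5398856342951672 = 0.8228821607345981

cn(u+v)=0.822882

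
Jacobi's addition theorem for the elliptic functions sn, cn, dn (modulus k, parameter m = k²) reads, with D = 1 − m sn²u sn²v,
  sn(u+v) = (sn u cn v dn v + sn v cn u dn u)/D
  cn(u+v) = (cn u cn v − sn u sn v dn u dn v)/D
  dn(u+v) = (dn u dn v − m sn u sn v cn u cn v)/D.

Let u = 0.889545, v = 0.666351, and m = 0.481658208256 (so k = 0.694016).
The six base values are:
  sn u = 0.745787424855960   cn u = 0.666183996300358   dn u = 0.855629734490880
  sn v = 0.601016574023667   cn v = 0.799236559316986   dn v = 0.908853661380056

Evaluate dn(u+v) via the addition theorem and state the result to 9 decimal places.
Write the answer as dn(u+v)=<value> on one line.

m = k² = 0.481658208256
D = 1 − m·sn²u·sn²v = 0.9032297249830671
dn(u+v) = (dn u·dn v − m·sn u·sn v·cn u·cn v)/D = 0.6626919438511585/0.9032297249830671 = 0.7336914690928512

dn(u+v)=0.733691469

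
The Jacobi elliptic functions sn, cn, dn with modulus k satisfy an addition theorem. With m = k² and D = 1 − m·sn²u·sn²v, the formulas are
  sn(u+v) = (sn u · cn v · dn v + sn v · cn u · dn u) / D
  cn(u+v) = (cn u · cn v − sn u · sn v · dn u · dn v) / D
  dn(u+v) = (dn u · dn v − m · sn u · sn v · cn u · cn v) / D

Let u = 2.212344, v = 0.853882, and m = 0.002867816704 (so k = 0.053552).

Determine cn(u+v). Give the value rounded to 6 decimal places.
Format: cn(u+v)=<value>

cn(u+v)=-0.996989

sn u = 0.8023248988211606, cn u = -0.5968875578629651, dn u = 0.9990765305994173
sn v = 0.7536678614798393, cn v = 0.6572554713141654, dn v = 0.999185186234782
m = k² = 0.002867816704
D = 1 − m·sn²u·sn²v = 0.9989513950045444
cn(u+v) = (cn u·cn v − sn u·sn v·dn u·dn v)/D = -0.9959434425236982/0.9989513950045444 = -0.9969888900542229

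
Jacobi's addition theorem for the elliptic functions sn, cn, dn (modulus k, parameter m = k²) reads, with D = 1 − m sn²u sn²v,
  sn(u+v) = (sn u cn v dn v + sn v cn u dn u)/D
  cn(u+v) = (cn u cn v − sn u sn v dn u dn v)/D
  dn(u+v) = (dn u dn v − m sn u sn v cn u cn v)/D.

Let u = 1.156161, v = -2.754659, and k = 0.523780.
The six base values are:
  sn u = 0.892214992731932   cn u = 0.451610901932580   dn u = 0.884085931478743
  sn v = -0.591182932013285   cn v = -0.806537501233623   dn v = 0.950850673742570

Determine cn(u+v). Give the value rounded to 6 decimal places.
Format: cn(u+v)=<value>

cn(u+v)=0.085703

m = k² = 0.2743454884
D = 1 − m·sn²u·sn²v = 0.9236725716063814
cn(u+v) = (cn u·cn v − sn u·sn v·dn u·dn v)/D = 0.07916143769162213/0.9236725716063814 = 0.08570292127864158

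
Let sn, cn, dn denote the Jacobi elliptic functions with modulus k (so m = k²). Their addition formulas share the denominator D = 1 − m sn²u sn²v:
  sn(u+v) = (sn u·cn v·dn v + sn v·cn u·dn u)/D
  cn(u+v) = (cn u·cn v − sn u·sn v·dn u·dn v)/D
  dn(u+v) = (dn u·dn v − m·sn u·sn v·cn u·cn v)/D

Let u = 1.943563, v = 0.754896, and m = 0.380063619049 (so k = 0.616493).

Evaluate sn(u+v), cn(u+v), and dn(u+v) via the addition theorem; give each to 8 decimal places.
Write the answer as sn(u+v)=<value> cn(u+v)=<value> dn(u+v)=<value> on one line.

sn(u+v)=0.71605558 cn(u+v)=-0.69804327 dn(u+v)=0.89728917

sn u = 0.9899751741381453, cn u = -0.1412414761681176, dn u = 0.7921605448654332
sn v = 0.6674175966274799, cn v = 0.7446836588189635, dn v = 0.9114285966458715
m = k² = 0.380063619049
D = 1 − m·sn²u·sn²v = 0.8340794370264011
sn(u+v) = (sn u·cn v·dn v + sn v·cn u·dn u)/D = 0.597247237351633/0.8340794370264011 = 0.716055582764269
cn(u+v) = (cn u·cn v − sn u·sn v·dn u·dn v)/D = -0.5822235350328259/0.8340794370264011 = -0.6980432668482113
dn(u+v) = (dn u·dn v − m·sn u·sn v·cn u·cn v)/D = 0.748410445093561/0.8340794370264011 = 0.8972891691968083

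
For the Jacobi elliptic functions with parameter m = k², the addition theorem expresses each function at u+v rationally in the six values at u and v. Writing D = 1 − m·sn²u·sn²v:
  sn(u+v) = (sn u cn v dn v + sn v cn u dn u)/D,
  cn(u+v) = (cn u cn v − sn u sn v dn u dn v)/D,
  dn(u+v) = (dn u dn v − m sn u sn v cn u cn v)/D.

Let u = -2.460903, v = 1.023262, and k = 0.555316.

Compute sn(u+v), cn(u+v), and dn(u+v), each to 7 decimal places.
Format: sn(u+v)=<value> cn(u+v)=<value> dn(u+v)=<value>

sn(u+v)=-0.9725653 cn(u+v)=0.2326302 dn(u+v)=0.8416130

sn u = -0.8060059144575297, cn u = -0.5919074808274358, dn u = 0.8942399005903322
sn v = 0.829838450763568, cn v = 0.5580037147137295, dn v = 0.8874922871697264
m = k² = 0.308375859856
D = 1 − m·sn²u·sn²v = 0.8620429373233016
sn(u+v) = (sn u·cn v·dn v + sn v·cn u·dn u)/D = -0.8383930062232219/0.8620429373233016 = -0.972565251594643
cn(u+v) = (cn u·cn v − sn u·sn v·dn u·dn v)/D = 0.2005372606399478/0.8620429373233016 = 0.2326302460787264
dn(u+v) = (dn u·dn v − m·sn u·sn v·cn u·cn v)/D = 0.7255065542799462/0.8620429373233016 = 0.8416130135381543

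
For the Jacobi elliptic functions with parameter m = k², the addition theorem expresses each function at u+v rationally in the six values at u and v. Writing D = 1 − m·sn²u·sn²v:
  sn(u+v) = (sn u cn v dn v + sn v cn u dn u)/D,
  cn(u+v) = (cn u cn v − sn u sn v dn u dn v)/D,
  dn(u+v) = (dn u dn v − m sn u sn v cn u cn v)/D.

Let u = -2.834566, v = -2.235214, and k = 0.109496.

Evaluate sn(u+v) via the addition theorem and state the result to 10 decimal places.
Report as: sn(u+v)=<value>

sn(u+v)=0.9423587078

sn u = -0.3111900744726643, cn u = -0.9503476929785739, dn u = 0.9994193103312792
sn v = -0.7922955221508028, cn v = -0.6101375300535009, dn v = 0.9962298348971545
m = k² = 0.011989374016
D = 1 − m·sn²u·sn²v = 0.9992711764715579
sn(u+v) = (sn u·cn v·dn v + sn v·cn u·dn u)/D = 0.9416718946397371/0.9992711764715579 = 0.9423587078382419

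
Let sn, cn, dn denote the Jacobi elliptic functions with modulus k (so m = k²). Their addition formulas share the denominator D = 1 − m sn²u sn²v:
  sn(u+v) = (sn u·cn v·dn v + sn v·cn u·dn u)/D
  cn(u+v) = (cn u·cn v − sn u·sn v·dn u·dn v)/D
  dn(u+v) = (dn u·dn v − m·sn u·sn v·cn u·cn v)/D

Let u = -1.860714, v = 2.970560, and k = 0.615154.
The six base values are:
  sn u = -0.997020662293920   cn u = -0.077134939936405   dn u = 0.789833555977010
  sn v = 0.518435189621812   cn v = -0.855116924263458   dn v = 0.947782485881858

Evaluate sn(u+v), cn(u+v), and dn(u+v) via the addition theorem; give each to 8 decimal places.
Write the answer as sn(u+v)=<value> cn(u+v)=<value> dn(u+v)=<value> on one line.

m = k² = 0.378414443716
D = 1 − m·sn²u·sn²v = 0.8988967848356035
sn(u+v) = (sn u·cn v·dn v + sn v·cn u·dn u)/D = 0.776465172638303/0.8988967848356035 = 0.8637979195579261
cn(u+v) = (cn u·cn v − sn u·sn v·dn u·dn v)/D = 0.4528987364384621/0.8988967848356035 = 0.5038384206939748
dn(u+v) = (dn u·dn v − m·sn u·sn v·cn u·cn v)/D = 0.7614919936014745/0.8988967848356035 = 0.8471406355522135

sn(u+v)=0.86379792 cn(u+v)=0.50383842 dn(u+v)=0.84714064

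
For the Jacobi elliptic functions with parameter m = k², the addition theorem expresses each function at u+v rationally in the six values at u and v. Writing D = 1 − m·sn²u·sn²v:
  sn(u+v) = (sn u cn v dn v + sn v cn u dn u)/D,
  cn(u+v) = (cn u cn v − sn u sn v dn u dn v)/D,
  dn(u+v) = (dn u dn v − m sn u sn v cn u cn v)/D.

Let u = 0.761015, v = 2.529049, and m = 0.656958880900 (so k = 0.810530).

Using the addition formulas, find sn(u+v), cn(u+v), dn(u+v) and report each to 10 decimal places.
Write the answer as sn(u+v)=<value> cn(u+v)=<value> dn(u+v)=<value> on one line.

sn u = 0.6582591826581992, cn u = 0.7527913711289201, dn u = 0.8457755804863274
sn v = 0.9526920303999235, cn v = -0.3039373211905233, dn v = 0.6353971968451566
m = k² = 0.6569588809
D = 1 − m·sn²u·sn²v = 0.7416329629897565
sn(u+v) = (sn u·cn v·dn v + sn v·cn u·dn u)/D = 0.4794483064757402/0.7416329629897565 = 0.6464765327351858
cn(u+v) = (cn u·cn v − sn u·sn v·dn u·dn v)/D = -0.5658169078513917/0.7416329629897565 = -0.7629338717232918
dn(u+v) = (dn u·dn v − m·sn u·sn v·cn u·cn v)/D = 0.6316675296702468/0.7416329629897565 = 0.8517252619460112

sn(u+v)=0.6464765327 cn(u+v)=-0.7629338717 dn(u+v)=0.8517252619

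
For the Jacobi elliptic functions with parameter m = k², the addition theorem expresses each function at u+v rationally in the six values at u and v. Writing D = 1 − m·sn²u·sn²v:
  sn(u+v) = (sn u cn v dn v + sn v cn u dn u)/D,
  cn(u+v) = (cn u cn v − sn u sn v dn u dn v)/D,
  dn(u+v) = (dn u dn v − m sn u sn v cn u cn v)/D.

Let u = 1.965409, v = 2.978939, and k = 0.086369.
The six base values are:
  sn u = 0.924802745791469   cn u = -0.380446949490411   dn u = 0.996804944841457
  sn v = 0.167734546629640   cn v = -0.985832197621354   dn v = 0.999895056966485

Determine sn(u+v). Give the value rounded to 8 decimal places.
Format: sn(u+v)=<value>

sn(u+v)=-0.97538993

m = k² = 0.007459604161
D = 1 − m·sn²u·sn²v = 0.999820502236428
sn(u+v) = (sn u·cn v·dn v + sn v·cn u·dn u)/D = -0.9752148536831958/0.999820502236428 = -0.9753899339949585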